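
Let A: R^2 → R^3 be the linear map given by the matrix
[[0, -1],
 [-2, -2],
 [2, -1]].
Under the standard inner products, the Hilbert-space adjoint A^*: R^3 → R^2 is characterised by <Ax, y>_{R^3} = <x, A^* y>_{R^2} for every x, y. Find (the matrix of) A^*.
A^* = A^T =
[[0, -2, 2],
 [-1, -2, -1]]

For real matrices with standard dot products, the defining identity <Ax, y> = <x, A^* y> gives (Ax)^T y = x^T (A^*) y, i.e. x^T A^T y = x^T (A^*) y. Since this holds for all x, y, we must have A^* = A^T. Therefore
A^* =
[[0, -2, 2],
 [-1, -2, -1]].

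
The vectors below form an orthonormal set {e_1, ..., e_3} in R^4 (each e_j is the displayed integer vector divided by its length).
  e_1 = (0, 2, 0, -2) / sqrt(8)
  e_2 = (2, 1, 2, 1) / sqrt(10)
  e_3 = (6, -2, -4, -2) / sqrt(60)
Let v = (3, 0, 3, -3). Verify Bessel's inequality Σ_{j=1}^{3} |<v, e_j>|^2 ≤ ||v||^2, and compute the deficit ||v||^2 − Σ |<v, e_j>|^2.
Σ |<v, e_j>|^2 = 15; ||v||^2 = 27; deficit = 12

Write each e_j = u_j / sqrt(<u_j, u_j>) where u_j is the displayed integer vector. Then <v, e_j> = <v, u_j> / sqrt(<u_j, u_j>), so |<v, e_j>|^2 = <v, u_j>^2 / <u_j, u_j>.
Coefficients: <v, e_1> = 6/sqrt(8), <v, e_2> = 9/sqrt(10), <v, e_3> = 12/sqrt(60).
Square and sum: Σ |<v, e_j>|^2 = 15.
Compute ||v||^2 = v·v = 27.
Deficit = 27 − 15 = 12 ≥ 0, confirming Bessel's inequality. (The deficit equals ||v − Σ <v,e_j> e_j||^2, the squared distance from v to span{e_j}.)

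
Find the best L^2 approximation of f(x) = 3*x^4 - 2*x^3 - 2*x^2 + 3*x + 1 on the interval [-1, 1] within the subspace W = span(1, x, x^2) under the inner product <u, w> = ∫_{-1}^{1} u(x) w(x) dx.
g(x) = 4*x^2/7 + 9*x/5 + 26/35

The best approximation g ∈ W is the orthogonal projection of f onto W. Writing g = a_0 + a_1 x + a_2 x^2, the coefficients solve the normal equations G · a = b where
  G_{ij} = <φ_i, φ_j> and b_i = <f, φ_i>, with φ_0 = 1, φ_1 = x, φ_2 = x^2.
G =
  [2, 0, 2/3]
  [0, 2/3, 0]
  [2/3, 0, 2/5],
b = (28/15, 6/5, 76/105).
Solving gives a_0 = 26/35, a_1 = 9/5, a_2 = 4/7, so
  g(x) = 4*x^2/7 + 9*x/5 + 26/35.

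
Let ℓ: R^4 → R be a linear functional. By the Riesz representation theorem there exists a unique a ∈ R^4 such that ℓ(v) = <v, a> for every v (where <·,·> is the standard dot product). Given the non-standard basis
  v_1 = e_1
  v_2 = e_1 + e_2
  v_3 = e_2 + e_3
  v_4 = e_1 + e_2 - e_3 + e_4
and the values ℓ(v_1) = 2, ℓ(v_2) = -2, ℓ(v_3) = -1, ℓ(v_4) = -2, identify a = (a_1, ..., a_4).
a = (2, -4, 3, 3)

Write a = (a_1, ..., a_4) in the standard basis. For each basis vector v_i, ℓ(v_i) = <v_i, a> is a linear equation in the a_j's. Collect the n equations into a matrix system V a = ℓ, where row i of V is v_i (expressed in the standard basis). Since V is invertible (lower-triangular with 1s on the diagonal, up to permutation), solve by back-substitution:
  V =
[[1, 0, 0, 0],
 [1, 1, 0, 0],
 [0, 1, 1, 0],
 [1, 1, -1, 1]]
  V a = (2, -2, -1, -2)
Solving gives a = (2, -4, 3, 3).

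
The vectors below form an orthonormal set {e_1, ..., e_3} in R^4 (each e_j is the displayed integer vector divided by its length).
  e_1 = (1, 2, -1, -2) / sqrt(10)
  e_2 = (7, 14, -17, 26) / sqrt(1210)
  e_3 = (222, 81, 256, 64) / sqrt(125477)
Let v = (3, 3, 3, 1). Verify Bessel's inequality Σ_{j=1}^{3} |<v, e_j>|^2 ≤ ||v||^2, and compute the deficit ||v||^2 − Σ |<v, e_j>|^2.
Σ |<v, e_j>|^2 = 27947/1037; ||v||^2 = 28; deficit = 1089/1037

Write each e_j = u_j / sqrt(<u_j, u_j>) where u_j is the displayed integer vector. Then <v, e_j> = <v, u_j> / sqrt(<u_j, u_j>), so |<v, e_j>|^2 = <v, u_j>^2 / <u_j, u_j>.
Coefficients: <v, e_1> = 4/sqrt(10), <v, e_2> = 38/sqrt(1210), <v, e_3> = 1741/sqrt(125477).
Square and sum: Σ |<v, e_j>|^2 = 27947/1037.
Compute ||v||^2 = v·v = 28.
Deficit = 28 − 27947/1037 = 1089/1037 ≥ 0, confirming Bessel's inequality. (The deficit equals ||v − Σ <v,e_j> e_j||^2, the squared distance from v to span{e_j}.)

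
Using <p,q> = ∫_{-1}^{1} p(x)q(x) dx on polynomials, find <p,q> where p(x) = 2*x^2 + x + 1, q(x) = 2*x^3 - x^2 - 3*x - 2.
<p,q> = -28/3

Expand the product: p(x)·q(x) = 4*x^5 - 5*x^3 - 8*x^2 - 5*x - 2.
∫_{-1}^{1} of each monomial x^k gives [2/(k+1) if k even, 0 if k odd]. Integrating term-by-term (or equivalently evaluating the antiderivative F(x) = 2*x^6/3 - 5*x^4/4 - 8*x^3/3 - 5*x^2/2 - 2*x at the endpoints):
  F(1) − F(−1) = -31/4 − (19/12) = -28/3.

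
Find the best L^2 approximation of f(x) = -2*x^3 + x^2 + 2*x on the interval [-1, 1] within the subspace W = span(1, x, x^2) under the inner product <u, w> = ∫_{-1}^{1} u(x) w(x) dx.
g(x) = x^2 + 4*x/5

The best approximation g ∈ W is the orthogonal projection of f onto W. Writing g = a_0 + a_1 x + a_2 x^2, the coefficients solve the normal equations G · a = b where
  G_{ij} = <φ_i, φ_j> and b_i = <f, φ_i>, with φ_0 = 1, φ_1 = x, φ_2 = x^2.
G =
  [2, 0, 2/3]
  [0, 2/3, 0]
  [2/3, 0, 2/5],
b = (2/3, 8/15, 2/5).
Solving gives a_0 = 0, a_1 = 4/5, a_2 = 1, so
  g(x) = x^2 + 4*x/5.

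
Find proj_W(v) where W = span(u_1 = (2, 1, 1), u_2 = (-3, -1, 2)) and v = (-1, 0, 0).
proj_W(v) = (-50/59, -21/59, 3/59)

Set up U = [u_1 | ... | u_2] ∈ R^(3×2). The projector onto W = col(U) is P = U (U^T U)^(-1) U^T.
Compute U^T U =
  [6, -5]
  [-5, 14],
and U^T v = (-2, 3).
Solve U^T U · c = U^T v for the coefficients: c = (-13/59, 8/59). The projection is proj_W(v) = U c.
Check: (v - proj_W(v)) · u_1 = 0  (should be 0).
Check: (v - proj_W(v)) · u_2 = 0  (should be 0).
Result: proj_W(v) = (-50/59, -21/59, 3/59).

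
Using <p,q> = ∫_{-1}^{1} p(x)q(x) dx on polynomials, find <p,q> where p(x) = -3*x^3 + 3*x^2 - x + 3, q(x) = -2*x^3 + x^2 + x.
<p,q> = 404/105

Expand the product: p(x)·q(x) = 6*x^6 - 9*x^5 + 2*x^4 - 4*x^3 + 2*x^2 + 3*x.
∫_{-1}^{1} of each monomial x^k gives [2/(k+1) if k even, 0 if k odd]. Integrating term-by-term (or equivalently evaluating the antiderivative F(x) = 6*x^7/7 - 3*x^6/2 + 2*x^5/5 - x^4 + 2*x^3/3 + 3*x^2/2 at the endpoints):
  F(1) − F(−1) = 97/105 − (-307/105) = 404/105.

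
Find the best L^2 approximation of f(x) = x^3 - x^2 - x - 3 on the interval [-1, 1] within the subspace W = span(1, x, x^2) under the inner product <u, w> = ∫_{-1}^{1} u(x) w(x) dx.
g(x) = -x^2 - 2*x/5 - 3

The best approximation g ∈ W is the orthogonal projection of f onto W. Writing g = a_0 + a_1 x + a_2 x^2, the coefficients solve the normal equations G · a = b where
  G_{ij} = <φ_i, φ_j> and b_i = <f, φ_i>, with φ_0 = 1, φ_1 = x, φ_2 = x^2.
G =
  [2, 0, 2/3]
  [0, 2/3, 0]
  [2/3, 0, 2/5],
b = (-20/3, -4/15, -12/5).
Solving gives a_0 = -3, a_1 = -2/5, a_2 = -1, so
  g(x) = -x^2 - 2*x/5 - 3.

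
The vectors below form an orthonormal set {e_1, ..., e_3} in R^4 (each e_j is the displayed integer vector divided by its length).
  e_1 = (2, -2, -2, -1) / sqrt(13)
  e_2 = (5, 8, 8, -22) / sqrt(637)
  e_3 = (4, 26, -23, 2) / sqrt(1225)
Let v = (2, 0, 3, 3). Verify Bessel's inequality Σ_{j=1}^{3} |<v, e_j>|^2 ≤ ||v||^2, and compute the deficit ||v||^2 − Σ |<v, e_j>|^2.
Σ |<v, e_j>|^2 = 6; ||v||^2 = 22; deficit = 16

Write each e_j = u_j / sqrt(<u_j, u_j>) where u_j is the displayed integer vector. Then <v, e_j> = <v, u_j> / sqrt(<u_j, u_j>), so |<v, e_j>|^2 = <v, u_j>^2 / <u_j, u_j>.
Coefficients: <v, e_1> = -5/sqrt(13), <v, e_2> = -32/sqrt(637), <v, e_3> = -55/sqrt(1225).
Square and sum: Σ |<v, e_j>|^2 = 6.
Compute ||v||^2 = v·v = 22.
Deficit = 22 − 6 = 16 ≥ 0, confirming Bessel's inequality. (The deficit equals ||v − Σ <v,e_j> e_j||^2, the squared distance from v to span{e_j}.)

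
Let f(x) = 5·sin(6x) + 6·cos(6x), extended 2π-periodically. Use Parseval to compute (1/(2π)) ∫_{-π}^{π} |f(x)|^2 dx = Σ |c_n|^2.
Σ |c_n|^2 = 61/2

Expand |f|^2 and use orthogonality of {sin(nx), cos(mx)} on [-π, π]:
  ∫_{-π}^{π} sin(nx)^2 dx = π, ∫ cos(mx)^2 dx = π, and cross terms integrate to 0.
So ∫_{-π}^{π} f(x)^2 dx = 5^2 · π + 6^2 · π = (25 + 36)π.
Divide by 2π: (25 + 36)/2 = 61/2.
By Parseval, this equals Σ |c_n|^2.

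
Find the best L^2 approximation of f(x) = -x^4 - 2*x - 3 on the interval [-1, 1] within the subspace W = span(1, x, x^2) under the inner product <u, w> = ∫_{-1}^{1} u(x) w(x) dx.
g(x) = -6*x^2/7 - 2*x - 102/35

The best approximation g ∈ W is the orthogonal projection of f onto W. Writing g = a_0 + a_1 x + a_2 x^2, the coefficients solve the normal equations G · a = b where
  G_{ij} = <φ_i, φ_j> and b_i = <f, φ_i>, with φ_0 = 1, φ_1 = x, φ_2 = x^2.
G =
  [2, 0, 2/3]
  [0, 2/3, 0]
  [2/3, 0, 2/5],
b = (-32/5, -4/3, -16/7).
Solving gives a_0 = -102/35, a_1 = -2, a_2 = -6/7, so
  g(x) = -6*x^2/7 - 2*x - 102/35.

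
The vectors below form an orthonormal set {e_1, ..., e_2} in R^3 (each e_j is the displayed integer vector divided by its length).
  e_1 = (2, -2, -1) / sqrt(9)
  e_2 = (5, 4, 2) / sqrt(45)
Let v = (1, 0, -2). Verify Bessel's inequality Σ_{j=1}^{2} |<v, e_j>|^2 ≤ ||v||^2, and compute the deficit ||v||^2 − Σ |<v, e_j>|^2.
Σ |<v, e_j>|^2 = 9/5; ||v||^2 = 5; deficit = 16/5

Write each e_j = u_j / sqrt(<u_j, u_j>) where u_j is the displayed integer vector. Then <v, e_j> = <v, u_j> / sqrt(<u_j, u_j>), so |<v, e_j>|^2 = <v, u_j>^2 / <u_j, u_j>.
Coefficients: <v, e_1> = 4/sqrt(9), <v, e_2> = 1/sqrt(45).
Square and sum: Σ |<v, e_j>|^2 = 9/5.
Compute ||v||^2 = v·v = 5.
Deficit = 5 − 9/5 = 16/5 ≥ 0, confirming Bessel's inequality. (The deficit equals ||v − Σ <v,e_j> e_j||^2, the squared distance from v to span{e_j}.)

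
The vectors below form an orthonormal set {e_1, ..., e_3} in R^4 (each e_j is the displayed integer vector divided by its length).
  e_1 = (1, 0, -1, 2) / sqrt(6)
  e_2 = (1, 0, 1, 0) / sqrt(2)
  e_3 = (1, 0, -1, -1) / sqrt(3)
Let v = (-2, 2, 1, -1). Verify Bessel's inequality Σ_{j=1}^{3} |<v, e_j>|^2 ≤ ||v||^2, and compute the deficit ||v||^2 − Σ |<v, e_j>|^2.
Σ |<v, e_j>|^2 = 6; ||v||^2 = 10; deficit = 4

Write each e_j = u_j / sqrt(<u_j, u_j>) where u_j is the displayed integer vector. Then <v, e_j> = <v, u_j> / sqrt(<u_j, u_j>), so |<v, e_j>|^2 = <v, u_j>^2 / <u_j, u_j>.
Coefficients: <v, e_1> = -5/sqrt(6), <v, e_2> = -1/sqrt(2), <v, e_3> = -2/sqrt(3).
Square and sum: Σ |<v, e_j>|^2 = 6.
Compute ||v||^2 = v·v = 10.
Deficit = 10 − 6 = 4 ≥ 0, confirming Bessel's inequality. (The deficit equals ||v − Σ <v,e_j> e_j||^2, the squared distance from v to span{e_j}.)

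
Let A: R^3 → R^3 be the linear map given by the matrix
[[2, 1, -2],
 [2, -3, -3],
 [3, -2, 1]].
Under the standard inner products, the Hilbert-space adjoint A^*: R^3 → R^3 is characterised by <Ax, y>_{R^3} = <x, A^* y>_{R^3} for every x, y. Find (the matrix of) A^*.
A^* = A^T =
[[2, 2, 3],
 [1, -3, -2],
 [-2, -3, 1]]

For real matrices with standard dot products, the defining identity <Ax, y> = <x, A^* y> gives (Ax)^T y = x^T (A^*) y, i.e. x^T A^T y = x^T (A^*) y. Since this holds for all x, y, we must have A^* = A^T. Therefore
A^* =
[[2, 2, 3],
 [1, -3, -2],
 [-2, -3, 1]].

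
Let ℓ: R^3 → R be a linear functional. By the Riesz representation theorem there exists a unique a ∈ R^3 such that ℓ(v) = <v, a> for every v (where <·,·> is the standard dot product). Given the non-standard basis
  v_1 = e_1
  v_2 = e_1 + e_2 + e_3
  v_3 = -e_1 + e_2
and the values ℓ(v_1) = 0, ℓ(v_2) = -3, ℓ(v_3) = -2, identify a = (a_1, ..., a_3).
a = (0, -2, -1)

Write a = (a_1, ..., a_3) in the standard basis. For each basis vector v_i, ℓ(v_i) = <v_i, a> is a linear equation in the a_j's. Collect the n equations into a matrix system V a = ℓ, where row i of V is v_i (expressed in the standard basis). Since V is invertible (lower-triangular with 1s on the diagonal, up to permutation), solve by back-substitution:
  V =
[[1, 0, 0],
 [1, 1, 1],
 [-1, 1, 0]]
  V a = (0, -3, -2)
Solving gives a = (0, -2, -1).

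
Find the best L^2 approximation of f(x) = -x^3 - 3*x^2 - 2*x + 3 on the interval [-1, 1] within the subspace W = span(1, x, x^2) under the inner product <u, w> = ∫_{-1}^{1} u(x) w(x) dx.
g(x) = -3*x^2 - 13*x/5 + 3

The best approximation g ∈ W is the orthogonal projection of f onto W. Writing g = a_0 + a_1 x + a_2 x^2, the coefficients solve the normal equations G · a = b where
  G_{ij} = <φ_i, φ_j> and b_i = <f, φ_i>, with φ_0 = 1, φ_1 = x, φ_2 = x^2.
G =
  [2, 0, 2/3]
  [0, 2/3, 0]
  [2/3, 0, 2/5],
b = (4, -26/15, 4/5).
Solving gives a_0 = 3, a_1 = -13/5, a_2 = -3, so
  g(x) = -3*x^2 - 13*x/5 + 3.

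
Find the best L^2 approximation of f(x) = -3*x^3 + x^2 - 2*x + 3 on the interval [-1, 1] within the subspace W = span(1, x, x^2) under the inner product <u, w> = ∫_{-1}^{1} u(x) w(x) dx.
g(x) = x^2 - 19*x/5 + 3

The best approximation g ∈ W is the orthogonal projection of f onto W. Writing g = a_0 + a_1 x + a_2 x^2, the coefficients solve the normal equations G · a = b where
  G_{ij} = <φ_i, φ_j> and b_i = <f, φ_i>, with φ_0 = 1, φ_1 = x, φ_2 = x^2.
G =
  [2, 0, 2/3]
  [0, 2/3, 0]
  [2/3, 0, 2/5],
b = (20/3, -38/15, 12/5).
Solving gives a_0 = 3, a_1 = -19/5, a_2 = 1, so
  g(x) = x^2 - 19*x/5 + 3.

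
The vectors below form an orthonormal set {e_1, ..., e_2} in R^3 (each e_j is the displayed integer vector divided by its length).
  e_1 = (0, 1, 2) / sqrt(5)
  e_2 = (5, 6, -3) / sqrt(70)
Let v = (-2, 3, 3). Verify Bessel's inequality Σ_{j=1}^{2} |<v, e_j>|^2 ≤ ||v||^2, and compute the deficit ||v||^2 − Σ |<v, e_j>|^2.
Σ |<v, e_j>|^2 = 227/14; ||v||^2 = 22; deficit = 81/14

Write each e_j = u_j / sqrt(<u_j, u_j>) where u_j is the displayed integer vector. Then <v, e_j> = <v, u_j> / sqrt(<u_j, u_j>), so |<v, e_j>|^2 = <v, u_j>^2 / <u_j, u_j>.
Coefficients: <v, e_1> = 9/sqrt(5), <v, e_2> = -1/sqrt(70).
Square and sum: Σ |<v, e_j>|^2 = 227/14.
Compute ||v||^2 = v·v = 22.
Deficit = 22 − 227/14 = 81/14 ≥ 0, confirming Bessel's inequality. (The deficit equals ||v − Σ <v,e_j> e_j||^2, the squared distance from v to span{e_j}.)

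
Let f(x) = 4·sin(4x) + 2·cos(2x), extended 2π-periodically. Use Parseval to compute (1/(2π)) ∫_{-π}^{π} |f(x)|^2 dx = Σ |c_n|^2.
Σ |c_n|^2 = 10

Expand |f|^2 and use orthogonality of {sin(nx), cos(mx)} on [-π, π]:
  ∫_{-π}^{π} sin(nx)^2 dx = π, ∫ cos(mx)^2 dx = π, and cross terms integrate to 0.
So ∫_{-π}^{π} f(x)^2 dx = 4^2 · π + 2^2 · π = (16 + 4)π.
Divide by 2π: (16 + 4)/2 = 10.
By Parseval, this equals Σ |c_n|^2.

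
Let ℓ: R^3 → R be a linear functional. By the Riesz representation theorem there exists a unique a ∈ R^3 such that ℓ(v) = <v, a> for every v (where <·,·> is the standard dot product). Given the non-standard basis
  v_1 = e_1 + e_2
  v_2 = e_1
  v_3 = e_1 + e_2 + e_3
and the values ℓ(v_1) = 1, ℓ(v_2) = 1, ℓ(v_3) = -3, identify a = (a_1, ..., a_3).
a = (1, 0, -4)

Write a = (a_1, ..., a_3) in the standard basis. For each basis vector v_i, ℓ(v_i) = <v_i, a> is a linear equation in the a_j's. Collect the n equations into a matrix system V a = ℓ, where row i of V is v_i (expressed in the standard basis). Since V is invertible (lower-triangular with 1s on the diagonal, up to permutation), solve by back-substitution:
  V =
[[1, 1, 0],
 [1, 0, 0],
 [1, 1, 1]]
  V a = (1, 1, -3)
Solving gives a = (1, 0, -4).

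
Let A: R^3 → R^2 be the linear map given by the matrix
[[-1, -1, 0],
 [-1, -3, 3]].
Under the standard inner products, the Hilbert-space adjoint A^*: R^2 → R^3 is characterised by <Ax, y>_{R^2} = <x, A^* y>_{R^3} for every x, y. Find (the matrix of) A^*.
A^* = A^T =
[[-1, -1],
 [-1, -3],
 [0, 3]]

For real matrices with standard dot products, the defining identity <Ax, y> = <x, A^* y> gives (Ax)^T y = x^T (A^*) y, i.e. x^T A^T y = x^T (A^*) y. Since this holds for all x, y, we must have A^* = A^T. Therefore
A^* =
[[-1, -1],
 [-1, -3],
 [0, 3]].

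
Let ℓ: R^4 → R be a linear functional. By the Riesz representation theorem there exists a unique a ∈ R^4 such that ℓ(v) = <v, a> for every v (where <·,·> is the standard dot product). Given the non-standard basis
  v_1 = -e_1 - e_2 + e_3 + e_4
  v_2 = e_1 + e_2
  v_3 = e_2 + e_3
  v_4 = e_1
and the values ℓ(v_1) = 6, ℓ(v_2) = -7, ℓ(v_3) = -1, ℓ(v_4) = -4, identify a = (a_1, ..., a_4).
a = (-4, -3, 2, -3)

Write a = (a_1, ..., a_4) in the standard basis. For each basis vector v_i, ℓ(v_i) = <v_i, a> is a linear equation in the a_j's. Collect the n equations into a matrix system V a = ℓ, where row i of V is v_i (expressed in the standard basis). Since V is invertible (lower-triangular with 1s on the diagonal, up to permutation), solve by back-substitution:
  V =
[[-1, -1, 1, 1],
 [1, 1, 0, 0],
 [0, 1, 1, 0],
 [1, 0, 0, 0]]
  V a = (6, -7, -1, -4)
Solving gives a = (-4, -3, 2, -3).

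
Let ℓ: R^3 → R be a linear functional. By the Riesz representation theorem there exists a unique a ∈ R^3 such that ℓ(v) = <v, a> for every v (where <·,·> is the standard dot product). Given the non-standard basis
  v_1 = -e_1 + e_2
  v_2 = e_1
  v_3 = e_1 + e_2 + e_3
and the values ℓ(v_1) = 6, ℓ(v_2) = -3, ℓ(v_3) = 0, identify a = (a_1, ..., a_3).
a = (-3, 3, 0)

Write a = (a_1, ..., a_3) in the standard basis. For each basis vector v_i, ℓ(v_i) = <v_i, a> is a linear equation in the a_j's. Collect the n equations into a matrix system V a = ℓ, where row i of V is v_i (expressed in the standard basis). Since V is invertible (lower-triangular with 1s on the diagonal, up to permutation), solve by back-substitution:
  V =
[[-1, 1, 0],
 [1, 0, 0],
 [1, 1, 1]]
  V a = (6, -3, 0)
Solving gives a = (-3, 3, 0).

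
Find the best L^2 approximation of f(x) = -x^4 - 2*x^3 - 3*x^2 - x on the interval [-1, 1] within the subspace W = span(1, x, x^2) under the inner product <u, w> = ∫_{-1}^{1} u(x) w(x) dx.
g(x) = -27*x^2/7 - 11*x/5 + 3/35

The best approximation g ∈ W is the orthogonal projection of f onto W. Writing g = a_0 + a_1 x + a_2 x^2, the coefficients solve the normal equations G · a = b where
  G_{ij} = <φ_i, φ_j> and b_i = <f, φ_i>, with φ_0 = 1, φ_1 = x, φ_2 = x^2.
G =
  [2, 0, 2/3]
  [0, 2/3, 0]
  [2/3, 0, 2/5],
b = (-12/5, -22/15, -52/35).
Solving gives a_0 = 3/35, a_1 = -11/5, a_2 = -27/7, so
  g(x) = -27*x^2/7 - 11*x/5 + 3/35.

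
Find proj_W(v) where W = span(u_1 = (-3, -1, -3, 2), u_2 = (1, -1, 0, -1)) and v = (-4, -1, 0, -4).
proj_W(v) = (-14/53, -62/53, -57/53, -5/53)

Set up U = [u_1 | ... | u_2] ∈ R^(4×2). The projector onto W = col(U) is P = U (U^T U)^(-1) U^T.
Compute U^T U =
  [23, -4]
  [-4, 3],
and U^T v = (5, 1).
Solve U^T U · c = U^T v for the coefficients: c = (19/53, 43/53). The projection is proj_W(v) = U c.
Check: (v - proj_W(v)) · u_1 = 0  (should be 0).
Check: (v - proj_W(v)) · u_2 = 0  (should be 0).
Result: proj_W(v) = (-14/53, -62/53, -57/53, -5/53).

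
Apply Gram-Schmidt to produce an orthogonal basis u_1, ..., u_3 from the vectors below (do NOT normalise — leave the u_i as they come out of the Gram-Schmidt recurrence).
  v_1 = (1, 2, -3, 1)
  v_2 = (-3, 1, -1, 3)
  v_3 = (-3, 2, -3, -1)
Orthogonal basis:
  u_1 = (1, 2, -3, 1)
  u_2 = (-10/3, 1/3, 0, 8/3)
  u_3 = (-118/55, 36/55, -6/5, -152/55)

Apply the Gram-Schmidt recurrence
  u_1 = v_1
  u_i = v_i − Σ_{j<i} ((v_i · u_j) / (u_j · u_j)) · u_j.

Step by step this gives:
  u_1 = (1, 2, -3, 1)
  u_2 = (-10/3, 1/3, 0, 8/3)
  u_3 = (-118/55, 36/55, -6/5, -152/55)

Orthogonality check:
  u_2 · u_1 = 0 (should be 0)
  u_3 · u_1 = 0 (should be 0)
  u_3 · u_2 = 0 (should be 0)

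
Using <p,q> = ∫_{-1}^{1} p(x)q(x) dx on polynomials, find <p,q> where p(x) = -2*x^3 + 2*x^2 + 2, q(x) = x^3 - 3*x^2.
<p,q> = -244/35

Expand the product: p(x)·q(x) = -2*x^6 + 8*x^5 - 6*x^4 + 2*x^3 - 6*x^2.
∫_{-1}^{1} of each monomial x^k gives [2/(k+1) if k even, 0 if k odd]. Integrating term-by-term (or equivalently evaluating the antiderivative F(x) = -2*x^7/7 + 4*x^6/3 - 6*x^5/5 + x^4/2 - 2*x^3 at the endpoints):
  F(1) − F(−1) = -347/210 − (5*2**(73/260)*3**(319/780)*5**(77/780)*7**(161/260)/7) = -244/35.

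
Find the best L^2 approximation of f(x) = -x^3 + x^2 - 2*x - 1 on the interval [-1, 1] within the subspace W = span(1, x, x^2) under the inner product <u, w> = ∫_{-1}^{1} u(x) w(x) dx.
g(x) = x^2 - 13*x/5 - 1

The best approximation g ∈ W is the orthogonal projection of f onto W. Writing g = a_0 + a_1 x + a_2 x^2, the coefficients solve the normal equations G · a = b where
  G_{ij} = <φ_i, φ_j> and b_i = <f, φ_i>, with φ_0 = 1, φ_1 = x, φ_2 = x^2.
G =
  [2, 0, 2/3]
  [0, 2/3, 0]
  [2/3, 0, 2/5],
b = (-4/3, -26/15, -4/15).
Solving gives a_0 = -1, a_1 = -13/5, a_2 = 1, so
  g(x) = x^2 - 13*x/5 - 1.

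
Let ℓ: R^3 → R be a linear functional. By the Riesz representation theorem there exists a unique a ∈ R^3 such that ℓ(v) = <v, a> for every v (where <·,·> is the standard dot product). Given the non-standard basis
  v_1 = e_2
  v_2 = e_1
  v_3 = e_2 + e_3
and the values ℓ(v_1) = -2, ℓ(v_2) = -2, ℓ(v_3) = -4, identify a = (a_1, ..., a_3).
a = (-2, -2, -2)

Write a = (a_1, ..., a_3) in the standard basis. For each basis vector v_i, ℓ(v_i) = <v_i, a> is a linear equation in the a_j's. Collect the n equations into a matrix system V a = ℓ, where row i of V is v_i (expressed in the standard basis). Since V is invertible (lower-triangular with 1s on the diagonal, up to permutation), solve by back-substitution:
  V =
[[0, 1, 0],
 [1, 0, 0],
 [0, 1, 1]]
  V a = (-2, -2, -4)
Solving gives a = (-2, -2, -2).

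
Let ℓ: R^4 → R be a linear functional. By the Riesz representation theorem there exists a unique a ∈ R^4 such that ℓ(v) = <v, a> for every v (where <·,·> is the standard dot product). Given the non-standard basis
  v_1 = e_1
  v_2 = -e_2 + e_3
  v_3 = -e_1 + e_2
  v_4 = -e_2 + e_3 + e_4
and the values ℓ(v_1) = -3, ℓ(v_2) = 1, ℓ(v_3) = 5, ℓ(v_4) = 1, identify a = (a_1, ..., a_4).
a = (-3, 2, 3, 0)

Write a = (a_1, ..., a_4) in the standard basis. For each basis vector v_i, ℓ(v_i) = <v_i, a> is a linear equation in the a_j's. Collect the n equations into a matrix system V a = ℓ, where row i of V is v_i (expressed in the standard basis). Since V is invertible (lower-triangular with 1s on the diagonal, up to permutation), solve by back-substitution:
  V =
[[1, 0, 0, 0],
 [0, -1, 1, 0],
 [-1, 1, 0, 0],
 [0, -1, 1, 1]]
  V a = (-3, 1, 5, 1)
Solving gives a = (-3, 2, 3, 0).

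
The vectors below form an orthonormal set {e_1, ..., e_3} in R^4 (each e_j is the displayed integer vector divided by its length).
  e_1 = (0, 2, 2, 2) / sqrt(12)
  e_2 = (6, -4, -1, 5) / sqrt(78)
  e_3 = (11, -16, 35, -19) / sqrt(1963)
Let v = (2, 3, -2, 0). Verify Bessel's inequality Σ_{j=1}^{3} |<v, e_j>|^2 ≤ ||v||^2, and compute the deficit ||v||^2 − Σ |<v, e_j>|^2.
Σ |<v, e_j>|^2 = 767/151; ||v||^2 = 17; deficit = 1800/151

Write each e_j = u_j / sqrt(<u_j, u_j>) where u_j is the displayed integer vector. Then <v, e_j> = <v, u_j> / sqrt(<u_j, u_j>), so |<v, e_j>|^2 = <v, u_j>^2 / <u_j, u_j>.
Coefficients: <v, e_1> = 2/sqrt(12), <v, e_2> = 2/sqrt(78), <v, e_3> = -96/sqrt(1963).
Square and sum: Σ |<v, e_j>|^2 = 767/151.
Compute ||v||^2 = v·v = 17.
Deficit = 17 − 767/151 = 1800/151 ≥ 0, confirming Bessel's inequality. (The deficit equals ||v − Σ <v,e_j> e_j||^2, the squared distance from v to span{e_j}.)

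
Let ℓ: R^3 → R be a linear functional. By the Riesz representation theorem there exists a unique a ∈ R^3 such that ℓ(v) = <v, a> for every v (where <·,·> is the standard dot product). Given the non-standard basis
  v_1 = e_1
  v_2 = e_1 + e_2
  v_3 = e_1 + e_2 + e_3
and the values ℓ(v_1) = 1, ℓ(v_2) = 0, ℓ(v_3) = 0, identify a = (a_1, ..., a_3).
a = (1, -1, 0)

Write a = (a_1, ..., a_3) in the standard basis. For each basis vector v_i, ℓ(v_i) = <v_i, a> is a linear equation in the a_j's. Collect the n equations into a matrix system V a = ℓ, where row i of V is v_i (expressed in the standard basis). Since V is invertible (lower-triangular with 1s on the diagonal, up to permutation), solve by back-substitution:
  V =
[[1, 0, 0],
 [1, 1, 0],
 [1, 1, 1]]
  V a = (1, 0, 0)
Solving gives a = (1, -1, 0).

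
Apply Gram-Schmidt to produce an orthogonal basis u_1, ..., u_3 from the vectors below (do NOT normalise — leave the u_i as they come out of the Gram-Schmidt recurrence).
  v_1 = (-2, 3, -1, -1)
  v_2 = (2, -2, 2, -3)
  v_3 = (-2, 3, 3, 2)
Orthogonal basis:
  u_1 = (-2, 3, -1, -1)
  u_2 = (4/5, -1/5, 7/5, -18/5)
  u_3 = (-2/3, 4/3, 4, 4/3)

Apply the Gram-Schmidt recurrence
  u_1 = v_1
  u_i = v_i − Σ_{j<i} ((v_i · u_j) / (u_j · u_j)) · u_j.

Step by step this gives:
  u_1 = (-2, 3, -1, -1)
  u_2 = (4/5, -1/5, 7/5, -18/5)
  u_3 = (-2/3, 4/3, 4, 4/3)

Orthogonality check:
  u_2 · u_1 = 0 (should be 0)
  u_3 · u_1 = 0 (should be 0)
  u_3 · u_2 = 0 (should be 0)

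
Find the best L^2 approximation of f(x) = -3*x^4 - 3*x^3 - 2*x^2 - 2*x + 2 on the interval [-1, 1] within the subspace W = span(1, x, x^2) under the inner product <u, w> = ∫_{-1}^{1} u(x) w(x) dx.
g(x) = -32*x^2/7 - 19*x/5 + 79/35

The best approximation g ∈ W is the orthogonal projection of f onto W. Writing g = a_0 + a_1 x + a_2 x^2, the coefficients solve the normal equations G · a = b where
  G_{ij} = <φ_i, φ_j> and b_i = <f, φ_i>, with φ_0 = 1, φ_1 = x, φ_2 = x^2.
G =
  [2, 0, 2/3]
  [0, 2/3, 0]
  [2/3, 0, 2/5],
b = (22/15, -38/15, -34/105).
Solving gives a_0 = 79/35, a_1 = -19/5, a_2 = -32/7, so
  g(x) = -32*x^2/7 - 19*x/5 + 79/35.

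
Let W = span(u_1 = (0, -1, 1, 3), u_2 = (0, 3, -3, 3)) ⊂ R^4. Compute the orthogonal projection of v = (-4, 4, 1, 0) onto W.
proj_W(v) = (0, 3/2, -3/2, 0)

Set up U = [u_1 | ... | u_2] ∈ R^(4×2). The projector onto W = col(U) is P = U (U^T U)^(-1) U^T.
Compute U^T U =
  [11, 3]
  [3, 27],
and U^T v = (-3, 9).
Solve U^T U · c = U^T v for the coefficients: c = (-3/8, 3/8). The projection is proj_W(v) = U c.
Check: (v - proj_W(v)) · u_1 = 0  (should be 0).
Check: (v - proj_W(v)) · u_2 = 0  (should be 0).
Result: proj_W(v) = (0, 3/2, -3/2, 0).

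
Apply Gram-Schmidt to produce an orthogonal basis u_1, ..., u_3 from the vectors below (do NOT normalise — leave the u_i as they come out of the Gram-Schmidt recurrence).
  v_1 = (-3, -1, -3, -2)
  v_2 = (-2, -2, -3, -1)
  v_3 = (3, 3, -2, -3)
Orthogonal basis:
  u_1 = (-3, -1, -3, -2)
  u_2 = (11/23, -27/23, -12/23, 15/23)
  u_3 = (192/53, 78/53, -142/53, -114/53)

Apply the Gram-Schmidt recurrence
  u_1 = v_1
  u_i = v_i − Σ_{j<i} ((v_i · u_j) / (u_j · u_j)) · u_j.

Step by step this gives:
  u_1 = (-3, -1, -3, -2)
  u_2 = (11/23, -27/23, -12/23, 15/23)
  u_3 = (192/53, 78/53, -142/53, -114/53)

Orthogonality check:
  u_2 · u_1 = 0 (should be 0)
  u_3 · u_1 = 0 (should be 0)
  u_3 · u_2 = 0 (should be 0)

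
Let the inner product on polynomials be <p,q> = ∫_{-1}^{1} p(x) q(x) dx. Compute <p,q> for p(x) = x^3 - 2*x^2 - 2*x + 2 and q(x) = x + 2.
<p,q> = 22/5

Expand the product: p(x)·q(x) = x^4 - 6*x^2 - 2*x + 4.
∫_{-1}^{1} of each monomial x^k gives [2/(k+1) if k even, 0 if k odd]. Integrating term-by-term (or equivalently evaluating the antiderivative F(x) = x^5/5 - 2*x^3 - x^2 + 4*x at the endpoints):
  F(1) − F(−1) = 6/5 − (-16/5) = 22/5.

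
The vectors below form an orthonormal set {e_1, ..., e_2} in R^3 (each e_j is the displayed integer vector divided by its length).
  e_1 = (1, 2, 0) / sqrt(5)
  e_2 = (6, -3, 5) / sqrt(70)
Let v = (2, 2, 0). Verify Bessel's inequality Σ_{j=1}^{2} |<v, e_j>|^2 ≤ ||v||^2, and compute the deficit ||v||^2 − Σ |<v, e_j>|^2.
Σ |<v, e_j>|^2 = 54/7; ||v||^2 = 8; deficit = 2/7

Write each e_j = u_j / sqrt(<u_j, u_j>) where u_j is the displayed integer vector. Then <v, e_j> = <v, u_j> / sqrt(<u_j, u_j>), so |<v, e_j>|^2 = <v, u_j>^2 / <u_j, u_j>.
Coefficients: <v, e_1> = 6/sqrt(5), <v, e_2> = 6/sqrt(70).
Square and sum: Σ |<v, e_j>|^2 = 54/7.
Compute ||v||^2 = v·v = 8.
Deficit = 8 − 54/7 = 2/7 ≥ 0, confirming Bessel's inequality. (The deficit equals ||v − Σ <v,e_j> e_j||^2, the squared distance from v to span{e_j}.)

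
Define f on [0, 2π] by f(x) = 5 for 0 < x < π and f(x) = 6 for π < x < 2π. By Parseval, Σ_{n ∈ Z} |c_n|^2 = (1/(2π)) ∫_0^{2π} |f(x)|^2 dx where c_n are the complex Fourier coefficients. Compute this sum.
Σ |c_n|^2 = 61/2

Parseval equates the L^2 energy of f (normalised by 1/(2π)) with the ℓ^2 sum of its Fourier coefficients: (1/(2π)) ∫_0^{2π} |f|^2 = Σ |c_n|^2.
Compute the left side: (1/(2π)) [∫_0^π 5^2 dx + ∫_π^{2π} 6^2 dx] = (1/(2π)) · (25π + 36π) = (25 + 36)/2 = 61/2.
So Σ_{n ∈ Z} |c_n|^2 = 61/2.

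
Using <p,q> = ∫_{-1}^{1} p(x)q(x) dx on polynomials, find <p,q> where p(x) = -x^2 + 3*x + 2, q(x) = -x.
<p,q> = -2

Expand the product: p(x)·q(x) = x^3 - 3*x^2 - 2*x.
∫_{-1}^{1} of each monomial x^k gives [2/(k+1) if k even, 0 if k odd]. Integrating term-by-term (or equivalently evaluating the antiderivative F(x) = x^4/4 - x^3 - x^2 at the endpoints):
  F(1) − F(−1) = -7/4 − (1/4) = -2.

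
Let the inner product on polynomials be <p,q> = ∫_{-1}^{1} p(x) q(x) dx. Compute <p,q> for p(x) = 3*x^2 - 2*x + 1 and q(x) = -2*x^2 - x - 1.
<p,q> = -32/5

Expand the product: p(x)·q(x) = -6*x^4 + x^3 - 3*x^2 + x - 1.
∫_{-1}^{1} of each monomial x^k gives [2/(k+1) if k even, 0 if k odd]. Integrating term-by-term (or equivalently evaluating the antiderivative F(x) = -6*x^5/5 + x^4/4 - x^3 + x^2/2 - x at the endpoints):
  F(1) − F(−1) = -49/20 − (79/20) = -32/5.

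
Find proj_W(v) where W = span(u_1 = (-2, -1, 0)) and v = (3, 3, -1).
proj_W(v) = (18/5, 9/5, 0)

Set up U = [u_1 | ... | u_1] ∈ R^(3×1). The projector onto W = col(U) is P = U (U^T U)^(-1) U^T.
Compute U^T U =
  [5],
and U^T v = (-9).
Solve U^T U · c = U^T v for the coefficients: c = (-9/5). The projection is proj_W(v) = U c.
Check: (v - proj_W(v)) · u_1 = 0  (should be 0).
Result: proj_W(v) = (18/5, 9/5, 0).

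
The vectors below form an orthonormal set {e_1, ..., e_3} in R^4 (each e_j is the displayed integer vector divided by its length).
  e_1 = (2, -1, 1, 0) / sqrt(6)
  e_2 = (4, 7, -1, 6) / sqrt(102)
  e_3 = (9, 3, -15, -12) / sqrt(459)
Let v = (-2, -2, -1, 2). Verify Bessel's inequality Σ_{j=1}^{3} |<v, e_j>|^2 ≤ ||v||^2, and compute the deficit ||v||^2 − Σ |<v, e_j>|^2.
Σ |<v, e_j>|^2 = 14/3; ||v||^2 = 13; deficit = 25/3

Write each e_j = u_j / sqrt(<u_j, u_j>) where u_j is the displayed integer vector. Then <v, e_j> = <v, u_j> / sqrt(<u_j, u_j>), so |<v, e_j>|^2 = <v, u_j>^2 / <u_j, u_j>.
Coefficients: <v, e_1> = -3/sqrt(6), <v, e_2> = -9/sqrt(102), <v, e_3> = -33/sqrt(459).
Square and sum: Σ |<v, e_j>|^2 = 14/3.
Compute ||v||^2 = v·v = 13.
Deficit = 13 − 14/3 = 25/3 ≥ 0, confirming Bessel's inequality. (The deficit equals ||v − Σ <v,e_j> e_j||^2, the squared distance from v to span{e_j}.)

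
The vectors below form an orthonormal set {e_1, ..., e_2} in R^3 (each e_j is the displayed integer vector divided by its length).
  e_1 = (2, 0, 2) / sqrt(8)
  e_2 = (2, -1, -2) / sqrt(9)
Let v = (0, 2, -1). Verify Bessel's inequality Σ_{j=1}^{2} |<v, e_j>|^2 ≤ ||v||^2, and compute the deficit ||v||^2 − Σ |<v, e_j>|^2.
Σ |<v, e_j>|^2 = 1/2; ||v||^2 = 5; deficit = 9/2

Write each e_j = u_j / sqrt(<u_j, u_j>) where u_j is the displayed integer vector. Then <v, e_j> = <v, u_j> / sqrt(<u_j, u_j>), so |<v, e_j>|^2 = <v, u_j>^2 / <u_j, u_j>.
Coefficients: <v, e_1> = -2/sqrt(8), <v, e_2> = 0/sqrt(9).
Square and sum: Σ |<v, e_j>|^2 = 1/2.
Compute ||v||^2 = v·v = 5.
Deficit = 5 − 1/2 = 9/2 ≥ 0, confirming Bessel's inequality. (The deficit equals ||v − Σ <v,e_j> e_j||^2, the squared distance from v to span{e_j}.)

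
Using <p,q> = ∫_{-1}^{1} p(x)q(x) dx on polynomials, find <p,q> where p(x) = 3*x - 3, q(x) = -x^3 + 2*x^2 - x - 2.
<p,q> = 24/5

Expand the product: p(x)·q(x) = -3*x^4 + 9*x^3 - 9*x^2 - 3*x + 6.
∫_{-1}^{1} of each monomial x^k gives [2/(k+1) if k even, 0 if k odd]. Integrating term-by-term (or equivalently evaluating the antiderivative F(x) = -3*x^5/5 + 9*x^4/4 - 3*x^3 - 3*x^2/2 + 6*x at the endpoints):
  F(1) − F(−1) = 63/20 − (-33/20) = 24/5.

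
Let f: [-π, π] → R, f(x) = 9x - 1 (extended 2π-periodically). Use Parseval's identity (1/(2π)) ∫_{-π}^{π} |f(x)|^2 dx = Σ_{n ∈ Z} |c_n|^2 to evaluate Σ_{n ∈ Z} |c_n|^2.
Σ |c_n|^2 = 27π^2 + 1

Expand and integrate term by term over [-π, π]:
  ∫ (9x)^2 dx = 81·(2π^3/3); ∫ 2·9·(-1)·x dx = 0 (odd integrand); ∫ (-1)^2 dx = 1·2π.
So (1/(2π)) ∫_{-π}^{π} (9x - 1)^2 dx = 81π^2/3 + 1 = 27π^2 + 1.
Parseval ⇒ Σ |c_n|^2 = 27π^2 + 1.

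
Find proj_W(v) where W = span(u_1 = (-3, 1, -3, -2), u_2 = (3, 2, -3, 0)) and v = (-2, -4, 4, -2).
proj_W(v) = (-759/251, -626/251, 999/251, 80/251)

Set up U = [u_1 | ... | u_2] ∈ R^(4×2). The projector onto W = col(U) is P = U (U^T U)^(-1) U^T.
Compute U^T U =
  [23, 2]
  [2, 22],
and U^T v = (-6, -26).
Solve U^T U · c = U^T v for the coefficients: c = (-40/251, -293/251). The projection is proj_W(v) = U c.
Check: (v - proj_W(v)) · u_1 = 0  (should be 0).
Check: (v - proj_W(v)) · u_2 = 0  (should be 0).
Result: proj_W(v) = (-759/251, -626/251, 999/251, 80/251).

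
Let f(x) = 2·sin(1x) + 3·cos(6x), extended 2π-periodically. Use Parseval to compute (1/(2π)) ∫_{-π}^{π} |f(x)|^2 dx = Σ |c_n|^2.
Σ |c_n|^2 = 13/2

Expand |f|^2 and use orthogonality of {sin(nx), cos(mx)} on [-π, π]:
  ∫_{-π}^{π} sin(nx)^2 dx = π, ∫ cos(mx)^2 dx = π, and cross terms integrate to 0.
So ∫_{-π}^{π} f(x)^2 dx = 2^2 · π + 3^2 · π = (4 + 9)π.
Divide by 2π: (4 + 9)/2 = 13/2.
By Parseval, this equals Σ |c_n|^2.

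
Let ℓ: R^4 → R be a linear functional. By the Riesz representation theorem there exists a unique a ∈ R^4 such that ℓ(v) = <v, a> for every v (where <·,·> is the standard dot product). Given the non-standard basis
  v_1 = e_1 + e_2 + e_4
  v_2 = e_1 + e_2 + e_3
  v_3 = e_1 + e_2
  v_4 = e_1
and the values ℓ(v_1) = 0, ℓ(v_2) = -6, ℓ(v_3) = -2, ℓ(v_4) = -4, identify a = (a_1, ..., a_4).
a = (-4, 2, -4, 2)

Write a = (a_1, ..., a_4) in the standard basis. For each basis vector v_i, ℓ(v_i) = <v_i, a> is a linear equation in the a_j's. Collect the n equations into a matrix system V a = ℓ, where row i of V is v_i (expressed in the standard basis). Since V is invertible (lower-triangular with 1s on the diagonal, up to permutation), solve by back-substitution:
  V =
[[1, 1, 0, 1],
 [1, 1, 1, 0],
 [1, 1, 0, 0],
 [1, 0, 0, 0]]
  V a = (0, -6, -2, -4)
Solving gives a = (-4, 2, -4, 2).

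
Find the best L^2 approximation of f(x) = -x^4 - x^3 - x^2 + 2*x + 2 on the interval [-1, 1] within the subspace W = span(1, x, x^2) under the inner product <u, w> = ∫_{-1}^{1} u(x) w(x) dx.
g(x) = -13*x^2/7 + 7*x/5 + 73/35

The best approximation g ∈ W is the orthogonal projection of f onto W. Writing g = a_0 + a_1 x + a_2 x^2, the coefficients solve the normal equations G · a = b where
  G_{ij} = <φ_i, φ_j> and b_i = <f, φ_i>, with φ_0 = 1, φ_1 = x, φ_2 = x^2.
G =
  [2, 0, 2/3]
  [0, 2/3, 0]
  [2/3, 0, 2/5],
b = (44/15, 14/15, 68/105).
Solving gives a_0 = 73/35, a_1 = 7/5, a_2 = -13/7, so
  g(x) = -13*x^2/7 + 7*x/5 + 73/35.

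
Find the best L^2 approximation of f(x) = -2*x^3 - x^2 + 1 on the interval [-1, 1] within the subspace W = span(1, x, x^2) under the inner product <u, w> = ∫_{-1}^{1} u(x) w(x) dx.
g(x) = -x^2 - 6*x/5 + 1

The best approximation g ∈ W is the orthogonal projection of f onto W. Writing g = a_0 + a_1 x + a_2 x^2, the coefficients solve the normal equations G · a = b where
  G_{ij} = <φ_i, φ_j> and b_i = <f, φ_i>, with φ_0 = 1, φ_1 = x, φ_2 = x^2.
G =
  [2, 0, 2/3]
  [0, 2/3, 0]
  [2/3, 0, 2/5],
b = (4/3, -4/5, 4/15).
Solving gives a_0 = 1, a_1 = -6/5, a_2 = -1, so
  g(x) = -x^2 - 6*x/5 + 1.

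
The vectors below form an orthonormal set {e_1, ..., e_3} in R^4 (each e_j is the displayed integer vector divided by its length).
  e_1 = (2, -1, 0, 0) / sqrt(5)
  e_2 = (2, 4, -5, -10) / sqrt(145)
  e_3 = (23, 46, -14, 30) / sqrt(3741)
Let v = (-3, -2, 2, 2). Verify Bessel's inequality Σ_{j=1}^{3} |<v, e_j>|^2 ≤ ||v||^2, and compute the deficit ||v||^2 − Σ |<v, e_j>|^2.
Σ |<v, e_j>|^2 = 21; ||v||^2 = 21; deficit = 0

Write each e_j = u_j / sqrt(<u_j, u_j>) where u_j is the displayed integer vector. Then <v, e_j> = <v, u_j> / sqrt(<u_j, u_j>), so |<v, e_j>|^2 = <v, u_j>^2 / <u_j, u_j>.
Coefficients: <v, e_1> = -4/sqrt(5), <v, e_2> = -44/sqrt(145), <v, e_3> = -129/sqrt(3741).
Square and sum: Σ |<v, e_j>|^2 = 21.
Compute ||v||^2 = v·v = 21.
Deficit = 21 − 21 = 0 ≥ 0, confirming Bessel's inequality. (The deficit equals ||v − Σ <v,e_j> e_j||^2, the squared distance from v to span{e_j}.)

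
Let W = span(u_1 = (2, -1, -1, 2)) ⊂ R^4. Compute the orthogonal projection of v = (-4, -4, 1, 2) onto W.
proj_W(v) = (-1/5, 1/10, 1/10, -1/5)

Set up U = [u_1 | ... | u_1] ∈ R^(4×1). The projector onto W = col(U) is P = U (U^T U)^(-1) U^T.
Compute U^T U =
  [10],
and U^T v = (-1).
Solve U^T U · c = U^T v for the coefficients: c = (-1/10). The projection is proj_W(v) = U c.
Check: (v - proj_W(v)) · u_1 = 0  (should be 0).
Result: proj_W(v) = (-1/5, 1/10, 1/10, -1/5).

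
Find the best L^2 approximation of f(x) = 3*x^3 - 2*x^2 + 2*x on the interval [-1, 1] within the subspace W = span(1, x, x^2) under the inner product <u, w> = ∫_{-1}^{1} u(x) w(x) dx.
g(x) = -2*x^2 + 19*x/5

The best approximation g ∈ W is the orthogonal projection of f onto W. Writing g = a_0 + a_1 x + a_2 x^2, the coefficients solve the normal equations G · a = b where
  G_{ij} = <φ_i, φ_j> and b_i = <f, φ_i>, with φ_0 = 1, φ_1 = x, φ_2 = x^2.
G =
  [2, 0, 2/3]
  [0, 2/3, 0]
  [2/3, 0, 2/5],
b = (-4/3, 38/15, -4/5).
Solving gives a_0 = 0, a_1 = 19/5, a_2 = -2, so
  g(x) = -2*x^2 + 19*x/5.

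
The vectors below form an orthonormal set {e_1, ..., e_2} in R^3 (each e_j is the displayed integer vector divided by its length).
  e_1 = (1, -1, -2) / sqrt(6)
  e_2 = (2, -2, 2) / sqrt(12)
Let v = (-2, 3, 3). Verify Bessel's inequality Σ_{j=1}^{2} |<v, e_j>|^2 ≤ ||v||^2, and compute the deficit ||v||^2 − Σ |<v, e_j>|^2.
Σ |<v, e_j>|^2 = 43/2; ||v||^2 = 22; deficit = 1/2

Write each e_j = u_j / sqrt(<u_j, u_j>) where u_j is the displayed integer vector. Then <v, e_j> = <v, u_j> / sqrt(<u_j, u_j>), so |<v, e_j>|^2 = <v, u_j>^2 / <u_j, u_j>.
Coefficients: <v, e_1> = -11/sqrt(6), <v, e_2> = -4/sqrt(12).
Square and sum: Σ |<v, e_j>|^2 = 43/2.
Compute ||v||^2 = v·v = 22.
Deficit = 22 − 43/2 = 1/2 ≥ 0, confirming Bessel's inequality. (The deficit equals ||v − Σ <v,e_j> e_j||^2, the squared distance from v to span{e_j}.)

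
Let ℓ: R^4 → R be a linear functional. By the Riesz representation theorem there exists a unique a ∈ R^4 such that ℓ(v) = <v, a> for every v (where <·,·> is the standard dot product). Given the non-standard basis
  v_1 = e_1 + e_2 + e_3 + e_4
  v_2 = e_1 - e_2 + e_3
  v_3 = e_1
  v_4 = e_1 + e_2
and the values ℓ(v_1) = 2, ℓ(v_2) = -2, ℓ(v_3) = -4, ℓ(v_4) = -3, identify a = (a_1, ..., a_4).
a = (-4, 1, 3, 2)

Write a = (a_1, ..., a_4) in the standard basis. For each basis vector v_i, ℓ(v_i) = <v_i, a> is a linear equation in the a_j's. Collect the n equations into a matrix system V a = ℓ, where row i of V is v_i (expressed in the standard basis). Since V is invertible (lower-triangular with 1s on the diagonal, up to permutation), solve by back-substitution:
  V =
[[1, 1, 1, 1],
 [1, -1, 1, 0],
 [1, 0, 0, 0],
 [1, 1, 0, 0]]
  V a = (2, -2, -4, -3)
Solving gives a = (-4, 1, 3, 2).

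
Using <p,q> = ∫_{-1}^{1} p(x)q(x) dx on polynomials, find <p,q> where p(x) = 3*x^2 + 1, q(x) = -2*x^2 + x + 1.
<p,q> = 4/15

Expand the product: p(x)·q(x) = -6*x^4 + 3*x^3 + x^2 + x + 1.
∫_{-1}^{1} of each monomial x^k gives [2/(k+1) if k even, 0 if k odd]. Integrating term-by-term (or equivalently evaluating the antiderivative F(x) = -6*x^5/5 + 3*x^4/4 + x^3/3 + x^2/2 + x at the endpoints):
  F(1) − F(−1) = 83/60 − (67/60) = 4/15.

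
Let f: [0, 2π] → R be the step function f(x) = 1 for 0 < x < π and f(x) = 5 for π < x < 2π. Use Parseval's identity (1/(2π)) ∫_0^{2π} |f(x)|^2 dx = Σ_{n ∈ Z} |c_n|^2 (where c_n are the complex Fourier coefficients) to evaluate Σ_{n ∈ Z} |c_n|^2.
Σ |c_n|^2 = 13

Parseval equates the L^2 energy of f (normalised by 1/(2π)) with the ℓ^2 sum of its Fourier coefficients: (1/(2π)) ∫_0^{2π} |f|^2 = Σ |c_n|^2.
Compute the left side: (1/(2π)) [∫_0^π 1^2 dx + ∫_π^{2π} 5^2 dx] = (1/(2π)) · (1π + 25π) = (1 + 25)/2 = 13.
So Σ_{n ∈ Z} |c_n|^2 = 13.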